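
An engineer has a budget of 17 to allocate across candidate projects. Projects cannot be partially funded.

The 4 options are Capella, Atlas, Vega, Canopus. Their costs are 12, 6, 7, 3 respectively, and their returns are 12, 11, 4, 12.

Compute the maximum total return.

27

Take Atlas, Vega, and Canopus: cost 6 + 7 + 3 = 16 ≤ 17, return 11 + 4 + 12 = 27.
No other feasible combination does better.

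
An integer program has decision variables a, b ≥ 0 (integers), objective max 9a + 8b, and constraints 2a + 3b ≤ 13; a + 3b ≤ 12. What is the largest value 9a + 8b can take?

54

(a,b)=(6,0): 2·6+3·0=12≤13, 1·6+3·0=6≤12, objective 54.
(a,b)=(5,1): 2·5+3·1=13≤13, 1·5+3·1=8≤12, objective 53.
(a,b)=(5,0): 2·5+3·0=10≤13, 1·5+3·0=5≤12, objective 45.
The best lattice point is (6,0), giving 54.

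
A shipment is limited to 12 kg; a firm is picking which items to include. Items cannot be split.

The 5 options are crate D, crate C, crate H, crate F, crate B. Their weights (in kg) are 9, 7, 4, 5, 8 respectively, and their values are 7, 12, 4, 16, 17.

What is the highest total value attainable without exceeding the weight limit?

crate H + crate B: weight 4 + 8 = 12 ≤ 12, value 4 + 17 = 21.
crate H + crate F: weight 4 + 5 = 9 ≤ 12, value 4 + 16 = 20.
crate C + crate F: weight 7 + 5 = 12 ≤ 12, value 12 + 16 = 28.
Best is crate C and crate F with total value 28.

28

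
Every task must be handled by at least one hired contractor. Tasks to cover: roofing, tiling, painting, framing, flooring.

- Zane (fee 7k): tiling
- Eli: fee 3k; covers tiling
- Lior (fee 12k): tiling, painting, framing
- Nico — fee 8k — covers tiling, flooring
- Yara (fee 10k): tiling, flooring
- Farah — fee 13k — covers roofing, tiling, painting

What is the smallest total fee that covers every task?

This is a weighted set-cover instance.
The greedy cost-per-new-task heuristic would pick Eli, Lior, Nico, and Farah for 36, but a cheaper cover exists.
Choose Lior, Nico, and Farah: together they cover roofing, tiling, painting, framing, flooring — every task.
Total fee: 12 + 8 + 13 = 33.
No cover costs less than 33.

33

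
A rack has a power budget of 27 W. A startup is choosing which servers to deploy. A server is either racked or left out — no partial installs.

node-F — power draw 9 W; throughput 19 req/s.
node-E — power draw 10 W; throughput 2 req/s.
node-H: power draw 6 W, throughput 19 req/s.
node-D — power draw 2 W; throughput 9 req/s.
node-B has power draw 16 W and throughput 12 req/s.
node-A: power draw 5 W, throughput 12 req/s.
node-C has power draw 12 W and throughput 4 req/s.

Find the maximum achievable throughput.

59

Allowing fractional choices, the relaxed optimum would be about 62.8, but servers are indivisible.
node-F + node-H + node-D + node-A: power draw 9 + 6 + 2 + 5 = 22 ≤ 27, throughput 19 + 19 + 9 + 12 = 59.
node-F + node-E + node-H + node-D: power draw 9 + 10 + 6 + 2 = 27 ≤ 27, throughput 19 + 2 + 19 + 9 = 49.
node-F + node-H + node-A: power draw 9 + 6 + 5 = 20 ≤ 27, throughput 19 + 19 + 12 = 50.
Best is node-F, node-H, node-D, and node-A with total throughput 59.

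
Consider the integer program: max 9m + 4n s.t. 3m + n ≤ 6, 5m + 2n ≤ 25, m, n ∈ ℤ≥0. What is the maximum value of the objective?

(m,n)=(0,6): 3·0+1·6=6≤6, 5·0+2·6=12≤25, objective 24.
(m,n)=(0,5): 3·0+1·5=5≤6, 5·0+2·5=10≤25, objective 20.
The best lattice point is (0,6), giving 24.

24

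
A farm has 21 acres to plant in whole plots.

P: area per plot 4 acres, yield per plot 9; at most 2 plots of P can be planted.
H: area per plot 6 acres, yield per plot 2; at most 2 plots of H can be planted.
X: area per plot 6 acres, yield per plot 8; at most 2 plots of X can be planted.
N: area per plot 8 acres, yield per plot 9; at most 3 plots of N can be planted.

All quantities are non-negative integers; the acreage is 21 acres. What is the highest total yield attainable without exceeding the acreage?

34

P has the best ratio (9/4); taking only P gives at most 2×9 = 18 (stopped by the supply cap of 2).
Mixing does better — 2×P and 2×X: area 20 ≤ 21, yield 2·9 + 2·8 = 34.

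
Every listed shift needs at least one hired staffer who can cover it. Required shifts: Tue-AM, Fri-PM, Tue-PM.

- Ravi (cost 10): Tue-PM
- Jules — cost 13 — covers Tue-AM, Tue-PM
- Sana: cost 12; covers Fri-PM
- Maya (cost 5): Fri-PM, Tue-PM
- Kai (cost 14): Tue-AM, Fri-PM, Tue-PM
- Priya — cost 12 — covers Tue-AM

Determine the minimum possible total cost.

This is an integer covering problem.
The greedy cost-per-new-shift heuristic would pick Maya and Priya for 17, but a cheaper cover exists.
Kai alone covers Tue-AM, Fri-PM, Tue-PM — every shift.
Total cost: 14.
No cover costs less than 14.

14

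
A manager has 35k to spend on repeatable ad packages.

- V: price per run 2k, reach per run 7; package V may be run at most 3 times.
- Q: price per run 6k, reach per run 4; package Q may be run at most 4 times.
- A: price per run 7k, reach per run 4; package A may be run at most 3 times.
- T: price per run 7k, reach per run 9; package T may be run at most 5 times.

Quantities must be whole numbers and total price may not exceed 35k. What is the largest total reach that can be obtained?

V has the best ratio (7/2); taking only V gives at most 3×7 = 21 (stopped by the supply cap of 3).
Mixing does better — 3×V and 4×T: price 34 ≤ 35, reach 3·7 + 4·9 = 57.

57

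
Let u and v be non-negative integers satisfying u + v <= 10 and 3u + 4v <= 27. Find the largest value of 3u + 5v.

The continuous relaxation peaks at (0, 6.75) with value 33.75; rounding to a feasible lattice point costs some objective.
(u,v)=(1,6): 1·1+1·6=7≤10, 3·1+4·6=27≤27, objective 33.
(u,v)=(2,5): 1·2+1·5=7≤10, 3·2+4·5=26≤27, objective 31.
(u,v)=(0,6): 1·0+1·6=6≤10, 3·0+4·6=24≤27, objective 30.
(u,v)=(1,5): 1·1+1·5=6≤10, 3·1+4·5=23≤27, objective 28.
Maximum is 33 at (u,v)=(1,6).

33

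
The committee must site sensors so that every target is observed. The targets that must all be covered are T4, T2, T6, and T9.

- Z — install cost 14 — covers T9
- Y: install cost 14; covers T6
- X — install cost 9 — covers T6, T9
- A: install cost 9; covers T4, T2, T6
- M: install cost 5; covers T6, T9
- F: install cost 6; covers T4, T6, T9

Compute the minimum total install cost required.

14

The greedy cost-per-new-target heuristic would pick F and A for 15, but a cheaper cover exists.
Choose A and M: together they cover T4, T2, T6, T9 — every target.
Total install cost: 9 + 5 = 14.
No cover costs less than 14.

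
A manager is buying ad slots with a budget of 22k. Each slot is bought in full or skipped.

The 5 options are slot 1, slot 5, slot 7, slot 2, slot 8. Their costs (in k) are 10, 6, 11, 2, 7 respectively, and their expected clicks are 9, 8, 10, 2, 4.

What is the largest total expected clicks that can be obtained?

20

slot 1 + slot 7: cost 10 + 11 = 21 ≤ 22, expected clicks 9 + 10 = 19.
slot 1 + slot 5 + slot 2: cost 10 + 6 + 2 = 18 ≤ 22, expected clicks 9 + 8 + 2 = 19.
slot 5 + slot 7 + slot 2: cost 6 + 11 + 2 = 19 ≤ 22, expected clicks 8 + 10 + 2 = 20.
Best is slot 5, slot 7, and slot 2 with total expected clicks 20.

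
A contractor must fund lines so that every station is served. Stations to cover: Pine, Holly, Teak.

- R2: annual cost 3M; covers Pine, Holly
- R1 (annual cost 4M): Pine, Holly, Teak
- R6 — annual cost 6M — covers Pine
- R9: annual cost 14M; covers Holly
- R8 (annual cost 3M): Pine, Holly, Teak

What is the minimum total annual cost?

3

R8 alone covers Pine, Holly, Teak — every station.
Total annual cost: 3.
No cover costs less than 3.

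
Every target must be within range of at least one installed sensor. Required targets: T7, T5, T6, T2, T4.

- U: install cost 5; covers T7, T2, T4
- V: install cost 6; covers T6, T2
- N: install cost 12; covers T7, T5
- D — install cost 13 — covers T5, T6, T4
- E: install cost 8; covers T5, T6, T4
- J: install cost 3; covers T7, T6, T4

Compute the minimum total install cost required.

13

The greedy cost-per-new-target heuristic would pick J, U, and E for 16, but a cheaper cover exists.
Choose U and E: together they cover T7, T5, T6, T2, T4 — every target.
Total install cost: 5 + 8 = 13.
No cover costs less than 13.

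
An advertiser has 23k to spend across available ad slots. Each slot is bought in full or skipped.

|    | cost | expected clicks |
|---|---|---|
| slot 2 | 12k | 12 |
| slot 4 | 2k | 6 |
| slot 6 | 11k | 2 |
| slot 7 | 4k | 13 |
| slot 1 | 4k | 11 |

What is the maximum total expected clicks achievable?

This is an integer program with binary decision variables.
Take slot 2, slot 4, slot 7, and slot 1: cost 12 + 2 + 4 + 4 = 22 ≤ 23, expected clicks 12 + 6 + 13 + 11 = 42.
No other feasible combination does better.

42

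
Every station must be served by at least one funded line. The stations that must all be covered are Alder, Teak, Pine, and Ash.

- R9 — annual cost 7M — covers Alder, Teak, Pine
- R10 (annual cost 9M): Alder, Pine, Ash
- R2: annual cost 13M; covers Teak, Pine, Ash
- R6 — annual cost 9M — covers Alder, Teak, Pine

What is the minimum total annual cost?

16

This is an integer covering problem.
Choose R9 and R10: together they cover Alder, Teak, Pine, Ash — every station.
Total annual cost: 7 + 9 = 16.
No cover costs less than 16.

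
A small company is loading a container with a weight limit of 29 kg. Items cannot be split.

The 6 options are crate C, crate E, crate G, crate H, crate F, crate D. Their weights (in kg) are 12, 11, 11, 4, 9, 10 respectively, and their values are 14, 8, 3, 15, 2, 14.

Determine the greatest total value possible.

crate C + crate H + crate D: weight 12 + 4 + 10 = 26 ≤ 29, value 14 + 15 + 14 = 43.
crate E + crate H + crate D: weight 11 + 4 + 10 = 25 ≤ 29, value 8 + 15 + 14 = 37.
crate C + crate E + crate H: weight 12 + 11 + 4 = 27 ≤ 29, value 14 + 8 + 15 = 37.
Best is crate C, crate H, and crate D with total value 43.

43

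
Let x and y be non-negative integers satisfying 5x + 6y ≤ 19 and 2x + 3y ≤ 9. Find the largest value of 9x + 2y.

The continuous relaxation peaks at (3.8, 0) with value 34.20; rounding to a feasible lattice point costs some objective.
(x,y)=(3,0): 5·3+6·0=15≤19, 2·3+3·0=6≤9, objective 27.
(x,y)=(2,1): 5·2+6·1=16≤19, 2·2+3·1=7≤9, objective 20.
The best lattice point is (3,0), giving 27.

27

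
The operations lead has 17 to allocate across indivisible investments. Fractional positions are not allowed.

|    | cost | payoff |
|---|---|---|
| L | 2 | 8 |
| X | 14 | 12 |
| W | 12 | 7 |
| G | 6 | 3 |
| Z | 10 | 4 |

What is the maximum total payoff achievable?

L + W: cost 2 + 12 = 14 ≤ 17, payoff 8 + 7 = 15.
L + X: cost 2 + 14 = 16 ≤ 17, payoff 8 + 12 = 20.
Best is L and X with total payoff 20.

20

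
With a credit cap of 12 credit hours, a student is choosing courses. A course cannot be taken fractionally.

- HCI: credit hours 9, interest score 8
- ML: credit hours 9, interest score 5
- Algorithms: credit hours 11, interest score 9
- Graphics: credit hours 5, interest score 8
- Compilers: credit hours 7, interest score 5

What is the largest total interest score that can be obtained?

Take Graphics and Compilers: credit hours 5 + 7 = 12 ≤ 12, interest score 8 + 5 = 13.
No other feasible combination does better.

13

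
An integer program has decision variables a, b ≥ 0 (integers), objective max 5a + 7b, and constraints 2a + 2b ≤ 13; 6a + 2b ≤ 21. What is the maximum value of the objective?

42

(a,b)=(0,6): 2·0+2·6=12≤13, 6·0+2·6=12≤21, objective 42.
(a,b)=(1,5): 2·1+2·5=12≤13, 6·1+2·5=16≤21, objective 40.
(a,b)=(0,5): 2·0+2·5=10≤13, 6·0+2·5=10≤21, objective 35.
The best lattice point is (0,6), giving 42.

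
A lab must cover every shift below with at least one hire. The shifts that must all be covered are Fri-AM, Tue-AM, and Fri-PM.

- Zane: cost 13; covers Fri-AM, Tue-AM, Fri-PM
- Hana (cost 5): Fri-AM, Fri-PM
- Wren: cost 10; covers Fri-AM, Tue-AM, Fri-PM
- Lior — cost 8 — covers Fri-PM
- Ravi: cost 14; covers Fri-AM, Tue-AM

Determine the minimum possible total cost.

This is a weighted set-cover instance.
The greedy cost-per-new-shift heuristic would pick Hana and Wren for 15, but a cheaper cover exists.
Wren alone covers Fri-AM, Tue-AM, Fri-PM — every shift.
Total cost: 10.
No cover costs less than 10.

10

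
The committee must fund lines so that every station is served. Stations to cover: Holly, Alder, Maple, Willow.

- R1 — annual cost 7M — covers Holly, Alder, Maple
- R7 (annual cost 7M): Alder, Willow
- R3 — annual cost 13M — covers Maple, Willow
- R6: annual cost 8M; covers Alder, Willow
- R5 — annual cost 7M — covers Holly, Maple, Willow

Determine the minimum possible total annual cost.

14

This is a weighted set-cover instance.
Choose R1 and R7: together they cover Holly, Alder, Maple, Willow — every station.
Total annual cost: 7 + 7 = 14.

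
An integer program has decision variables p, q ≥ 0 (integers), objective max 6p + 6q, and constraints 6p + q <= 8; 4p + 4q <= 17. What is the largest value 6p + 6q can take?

24

Relaxing integrality, the LP optimum is 25.50 at (p,q) = (0, 4.25), which is not an integer point.
(p,q)=(0,4): 6·0+1·4=4≤8, 4·0+4·4=16≤17, objective 24.
(p,q)=(0,3): 6·0+1·3=3≤8, 4·0+4·3=12≤17, objective 18.
No feasible integer point exceeds 24.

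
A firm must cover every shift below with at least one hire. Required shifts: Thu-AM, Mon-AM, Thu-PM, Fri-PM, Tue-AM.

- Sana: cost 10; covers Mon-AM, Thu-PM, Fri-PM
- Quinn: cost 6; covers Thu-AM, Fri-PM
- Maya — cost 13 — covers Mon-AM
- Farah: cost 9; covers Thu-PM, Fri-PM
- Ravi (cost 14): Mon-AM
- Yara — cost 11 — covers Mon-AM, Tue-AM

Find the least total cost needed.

26

The greedy cost-per-new-shift heuristic would pick Quinn, Sana, and Yara for 27, but a cheaper cover exists.
Choose Quinn, Farah, and Yara: together they cover Thu-AM, Mon-AM, Thu-PM, Fri-PM, Tue-AM — every shift.
Total cost: 6 + 9 + 11 = 26.
No cover costs less than 26.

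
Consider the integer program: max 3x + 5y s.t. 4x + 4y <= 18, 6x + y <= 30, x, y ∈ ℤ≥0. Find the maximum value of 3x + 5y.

20

(x,y)=(0,4) is feasible, giving 20.
(x,y)=(1,3) is feasible, giving 18.
(x,y)=(0,3) is feasible, giving 15.
The best lattice point is (0,4), giving 20.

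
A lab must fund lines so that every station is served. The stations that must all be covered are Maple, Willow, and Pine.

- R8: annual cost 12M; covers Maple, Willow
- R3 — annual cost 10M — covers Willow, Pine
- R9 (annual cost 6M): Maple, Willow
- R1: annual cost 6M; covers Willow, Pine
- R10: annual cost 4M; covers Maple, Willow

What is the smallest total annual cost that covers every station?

10

Choose R1 and R10: together they cover Maple, Willow, Pine — every station.
Total annual cost: 6 + 4 = 10.
No cover costs less than 10.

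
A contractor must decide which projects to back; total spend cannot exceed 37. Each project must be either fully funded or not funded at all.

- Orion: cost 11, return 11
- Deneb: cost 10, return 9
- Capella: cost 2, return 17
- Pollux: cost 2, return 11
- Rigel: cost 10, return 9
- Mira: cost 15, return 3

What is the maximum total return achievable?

Take Orion, Deneb, Capella, Pollux, and Rigel: cost 11 + 10 + 2 + 2 + 10 = 35 ≤ 37, return 11 + 9 + 17 + 11 + 9 = 57.
No other feasible combination does better.

57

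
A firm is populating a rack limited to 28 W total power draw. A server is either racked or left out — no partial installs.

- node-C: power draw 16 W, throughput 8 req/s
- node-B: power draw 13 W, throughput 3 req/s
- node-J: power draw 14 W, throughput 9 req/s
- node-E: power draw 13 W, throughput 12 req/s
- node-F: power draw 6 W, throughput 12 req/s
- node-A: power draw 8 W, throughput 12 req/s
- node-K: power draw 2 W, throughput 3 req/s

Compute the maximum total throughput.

Allowing fractional choices, the relaxed optimum would be about 38.1, but servers are indivisible.
node-J + node-F + node-A: power draw 14 + 6 + 8 = 28 ≤ 28, throughput 9 + 12 + 12 = 33.
node-F + node-A + node-K: power draw 6 + 8 + 2 = 16 ≤ 28, throughput 12 + 12 + 3 = 27.
node-E + node-F + node-A: power draw 13 + 6 + 8 = 27 ≤ 28, throughput 12 + 12 + 12 = 36.
Best is node-E, node-F, and node-A with total throughput 36.

36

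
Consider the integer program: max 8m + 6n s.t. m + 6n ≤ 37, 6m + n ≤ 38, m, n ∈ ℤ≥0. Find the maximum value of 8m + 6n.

70

Relaxing integrality, the LP optimum is 75.20 at (m,n) = (5.46, 5.26), which is not an integer point.
(m,n)=(5,5): 1·5+6·5=35≤37, 6·5+1·5=35≤38, objective 70.
(m,n)=(5,4): 1·5+6·4=29≤37, 6·5+1·4=34≤38, objective 64.
(m,n)=(4,5): 1·4+6·5=34≤37, 6·4+1·5=29≤38, objective 62.
No feasible integer point exceeds 70.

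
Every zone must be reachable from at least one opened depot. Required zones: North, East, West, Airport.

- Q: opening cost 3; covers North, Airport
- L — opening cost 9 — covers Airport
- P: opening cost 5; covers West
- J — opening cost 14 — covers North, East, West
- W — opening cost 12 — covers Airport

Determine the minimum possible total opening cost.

17

The greedy cost-per-new-zone heuristic would pick Q, P, and J for 22, but a cheaper cover exists.
Choose Q and J: together they cover North, East, West, Airport — every zone.
Total opening cost: 3 + 14 = 17.
No cover costs less than 17.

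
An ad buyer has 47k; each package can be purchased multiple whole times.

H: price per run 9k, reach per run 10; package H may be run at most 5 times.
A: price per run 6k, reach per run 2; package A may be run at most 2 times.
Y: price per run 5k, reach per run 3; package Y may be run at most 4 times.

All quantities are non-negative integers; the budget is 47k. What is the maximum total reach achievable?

50

5×H: price 45 ≤ 47, reach 5·10 = 50.
4×H and 2×Y: price 46 ≤ 47, reach 4·10 + 2·3 = 46.
Best is 50.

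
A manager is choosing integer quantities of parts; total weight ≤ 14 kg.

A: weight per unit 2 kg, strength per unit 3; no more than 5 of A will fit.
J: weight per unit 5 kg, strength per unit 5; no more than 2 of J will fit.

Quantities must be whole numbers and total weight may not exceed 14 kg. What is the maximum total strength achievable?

A has the best ratio (3/2); taking only A gives at most 5×3 = 15 (stopped by the supply cap of 5).
Mixing does better — 4×A and 1×J: weight 13 ≤ 14, strength 4·3 + 1·5 = 17.

17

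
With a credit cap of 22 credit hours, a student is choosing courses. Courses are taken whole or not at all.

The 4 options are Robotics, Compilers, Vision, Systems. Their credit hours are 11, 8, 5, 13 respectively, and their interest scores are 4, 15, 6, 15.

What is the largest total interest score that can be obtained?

Treat it as a binary knapsack problem.
Allowing fractional choices, the relaxed optimum would be about 31.4, but courses are indivisible.
Compilers + Vision: credit hours 8 + 5 = 13 ≤ 22, interest score 15 + 6 = 21.
Vision + Systems: credit hours 5 + 13 = 18 ≤ 22, interest score 6 + 15 = 21.
Compilers + Systems: credit hours 8 + 13 = 21 ≤ 22, interest score 15 + 15 = 30.
Best is Compilers and Systems with total interest score 30.

30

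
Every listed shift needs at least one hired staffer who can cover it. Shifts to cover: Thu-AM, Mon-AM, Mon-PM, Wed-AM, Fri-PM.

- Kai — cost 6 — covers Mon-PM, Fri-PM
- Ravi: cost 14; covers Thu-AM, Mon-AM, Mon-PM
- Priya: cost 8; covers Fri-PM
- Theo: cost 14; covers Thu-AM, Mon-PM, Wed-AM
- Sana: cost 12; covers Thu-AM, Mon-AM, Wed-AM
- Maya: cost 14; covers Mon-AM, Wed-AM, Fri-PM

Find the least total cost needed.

18

Choose Kai and Sana: together they cover Thu-AM, Mon-AM, Mon-PM, Wed-AM, Fri-PM — every shift.
Total cost: 6 + 12 = 18.
No cover costs less than 18.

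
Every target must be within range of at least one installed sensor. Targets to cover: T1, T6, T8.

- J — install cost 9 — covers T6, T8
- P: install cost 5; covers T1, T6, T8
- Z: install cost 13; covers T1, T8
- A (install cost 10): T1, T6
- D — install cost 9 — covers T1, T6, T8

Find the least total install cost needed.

5

P alone covers T1, T6, T8 — every target.
Total install cost: 5.
No cover costs less than 5.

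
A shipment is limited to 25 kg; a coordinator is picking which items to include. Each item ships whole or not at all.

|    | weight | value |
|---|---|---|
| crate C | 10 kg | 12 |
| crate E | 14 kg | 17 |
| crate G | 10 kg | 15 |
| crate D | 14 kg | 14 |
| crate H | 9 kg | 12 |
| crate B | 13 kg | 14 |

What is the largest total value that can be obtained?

32

Take crate E and crate G: weight 14 + 10 = 24 ≤ 25, value 17 + 15 = 32.
No other feasible combination does better.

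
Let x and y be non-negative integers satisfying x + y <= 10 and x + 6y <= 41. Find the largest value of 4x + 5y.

(x,y)=(4,6): 1·4+1·6=10≤10, 1·4+6·6=40≤41, objective 46.
(x,y)=(5,5): 1·5+1·5=10≤10, 1·5+6·5=35≤41, objective 45.
Maximum is 46 at (x,y)=(4,6).

46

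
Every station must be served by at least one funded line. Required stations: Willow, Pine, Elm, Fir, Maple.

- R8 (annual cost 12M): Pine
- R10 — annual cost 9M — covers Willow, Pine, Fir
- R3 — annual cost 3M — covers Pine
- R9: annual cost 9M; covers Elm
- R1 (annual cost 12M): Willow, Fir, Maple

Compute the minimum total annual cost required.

24

This is a weighted set-cover instance.
The greedy cost-per-new-station heuristic would pick R10, R9, and R1 for 30, but a cheaper cover exists.
Choose R3, R9, and R1: together they cover Willow, Pine, Elm, Fir, Maple — every station.
Total annual cost: 3 + 9 + 12 = 24.
No cover costs less than 24.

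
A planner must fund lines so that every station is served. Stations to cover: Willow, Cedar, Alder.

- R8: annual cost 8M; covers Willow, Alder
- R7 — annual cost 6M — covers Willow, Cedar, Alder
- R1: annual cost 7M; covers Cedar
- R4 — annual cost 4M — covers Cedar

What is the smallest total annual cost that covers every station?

R7 alone covers Willow, Cedar, Alder — every station.
Total annual cost: 6.
No cover costs less than 6.

6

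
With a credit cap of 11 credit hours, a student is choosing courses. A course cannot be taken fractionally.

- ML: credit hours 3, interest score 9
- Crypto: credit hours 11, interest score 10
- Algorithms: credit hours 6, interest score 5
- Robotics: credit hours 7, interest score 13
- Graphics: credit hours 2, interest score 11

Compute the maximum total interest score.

Treat it as a binary knapsack problem.
Take ML, Algorithms, and Graphics: credit hours 3 + 6 + 2 = 11 ≤ 11, interest score 9 + 5 + 11 = 25.
No other feasible combination does better.

25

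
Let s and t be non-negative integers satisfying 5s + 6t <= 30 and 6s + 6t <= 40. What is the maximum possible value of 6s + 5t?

36

(s,t)=(6,0): 5·6+6·0=30≤30, 6·6+6·0=36≤40, objective 36.
(s,t)=(5,0): 5·5+6·0=25≤30, 6·5+6·0=30≤40, objective 30.
The best lattice point is (6,0), giving 36.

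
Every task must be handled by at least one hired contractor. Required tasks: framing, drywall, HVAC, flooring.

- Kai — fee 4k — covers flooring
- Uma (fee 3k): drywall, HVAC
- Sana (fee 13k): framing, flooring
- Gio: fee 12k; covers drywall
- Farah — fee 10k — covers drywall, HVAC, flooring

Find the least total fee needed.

The greedy cost-per-new-task heuristic would pick Uma, Kai, and Sana for 20, but a cheaper cover exists.
Choose Uma and Sana: together they cover framing, drywall, HVAC, flooring — every task.
Total fee: 3 + 13 = 16.
No cover costs less than 16.

16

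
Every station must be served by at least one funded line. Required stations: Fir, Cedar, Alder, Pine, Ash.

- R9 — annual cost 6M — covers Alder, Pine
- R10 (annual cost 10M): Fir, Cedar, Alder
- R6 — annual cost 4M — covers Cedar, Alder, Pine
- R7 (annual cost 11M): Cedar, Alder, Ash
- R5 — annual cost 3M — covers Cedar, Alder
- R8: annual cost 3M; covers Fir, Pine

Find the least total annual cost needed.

The greedy cost-per-new-station heuristic would pick R6, R8, and R7 for 18, but a cheaper cover exists.
Choose R7 and R8: together they cover Fir, Cedar, Alder, Pine, Ash — every station.
Total annual cost: 11 + 3 = 14.
No cover costs less than 14.

14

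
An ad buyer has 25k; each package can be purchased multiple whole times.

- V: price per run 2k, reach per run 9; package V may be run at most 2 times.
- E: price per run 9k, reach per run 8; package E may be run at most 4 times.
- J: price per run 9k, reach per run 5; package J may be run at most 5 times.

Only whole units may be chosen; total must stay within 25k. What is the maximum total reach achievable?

Take 2×V and 2×E: price 22 ≤ 25, reach 2·9 + 2·8 = 34.
V has the best ratio (9/2) and is taken to its limit of 2; remaining capacity is filled optimally with the others.

34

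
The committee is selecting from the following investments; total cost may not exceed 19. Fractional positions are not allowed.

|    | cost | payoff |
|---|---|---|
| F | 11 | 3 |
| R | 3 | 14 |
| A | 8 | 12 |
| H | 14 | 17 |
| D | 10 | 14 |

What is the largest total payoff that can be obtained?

31

R + D: cost 3 + 10 = 13 ≤ 19, payoff 14 + 14 = 28.
R + H: cost 3 + 14 = 17 ≤ 19, payoff 14 + 17 = 31.
R + A: cost 3 + 8 = 11 ≤ 19, payoff 14 + 12 = 26.
Best is R and H with total payoff 31.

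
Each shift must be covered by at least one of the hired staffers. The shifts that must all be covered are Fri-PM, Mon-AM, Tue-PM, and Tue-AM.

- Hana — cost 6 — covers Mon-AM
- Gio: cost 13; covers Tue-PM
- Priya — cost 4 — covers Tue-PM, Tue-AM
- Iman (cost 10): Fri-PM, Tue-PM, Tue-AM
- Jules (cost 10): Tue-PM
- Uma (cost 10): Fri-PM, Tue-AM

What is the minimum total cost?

This is a weighted set-cover instance.
The greedy cost-per-new-shift heuristic would pick Priya, Hana, and Iman for 20, but a cheaper cover exists.
Choose Hana and Iman: together they cover Fri-PM, Mon-AM, Tue-PM, Tue-AM — every shift.
Total cost: 6 + 10 = 16.
No cover costs less than 16.

16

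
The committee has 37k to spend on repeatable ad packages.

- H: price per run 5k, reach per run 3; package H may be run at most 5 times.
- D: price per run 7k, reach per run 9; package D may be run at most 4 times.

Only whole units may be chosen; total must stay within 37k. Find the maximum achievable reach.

39

1×H and 4×D: price 33 ≤ 37, reach 1·3 + 4·9 = 39.
4×D: price 28 ≤ 37, reach 4·9 = 36.
Best is 39.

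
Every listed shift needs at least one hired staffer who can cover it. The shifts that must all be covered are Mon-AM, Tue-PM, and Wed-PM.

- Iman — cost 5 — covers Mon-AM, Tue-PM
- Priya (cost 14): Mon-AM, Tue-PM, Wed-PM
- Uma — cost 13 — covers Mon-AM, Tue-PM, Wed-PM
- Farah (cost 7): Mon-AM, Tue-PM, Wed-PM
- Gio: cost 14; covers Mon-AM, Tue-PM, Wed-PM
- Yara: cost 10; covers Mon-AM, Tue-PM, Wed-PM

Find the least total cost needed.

This is an integer covering problem.
Farah alone covers Mon-AM, Tue-PM, Wed-PM — every shift.
Total cost: 7.
No cover costs less than 7.

7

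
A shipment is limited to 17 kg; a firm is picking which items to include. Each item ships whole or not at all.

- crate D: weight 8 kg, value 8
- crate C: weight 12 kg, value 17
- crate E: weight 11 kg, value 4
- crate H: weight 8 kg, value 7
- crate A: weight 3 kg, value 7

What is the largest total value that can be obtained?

Allowing fractional choices, the relaxed optimum would be about 26.0, but items are indivisible.
crate C: weight 12 ≤ 17, value 17.
crate C + crate A: weight 12 + 3 = 15 ≤ 17, value 17 + 7 = 24.
Best is crate C and crate A with total value 24.

24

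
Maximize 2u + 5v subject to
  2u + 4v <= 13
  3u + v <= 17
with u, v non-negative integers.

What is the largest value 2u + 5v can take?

15

Relaxing integrality, the LP optimum is 16.25 at (u,v) = (0, 3.25), which is not an integer point.
(u,v)=(0,3): 2·0+4·3=12≤13, 3·0+1·3=3≤17, objective 15.
(u,v)=(1,2): 2·1+4·2=10≤13, 3·1+1·2=5≤17, objective 12.
(u,v)=(0,2): 2·0+4·2=8≤13, 3·0+1·2=2≤17, objective 10.
Maximum is 15 at (u,v)=(0,3).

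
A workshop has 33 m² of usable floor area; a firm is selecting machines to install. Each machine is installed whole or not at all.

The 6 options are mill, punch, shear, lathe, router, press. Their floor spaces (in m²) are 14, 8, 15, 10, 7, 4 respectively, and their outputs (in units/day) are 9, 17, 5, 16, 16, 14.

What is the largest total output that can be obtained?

63

This is an integer program with binary decision variables.
Allowing fractional choices, the relaxed optimum would be about 65.6, but machines are indivisible.
punch + lathe + router: floor space 8 + 10 + 7 = 25 ≤ 33, output 17 + 16 + 16 = 49.
punch + lathe + router + press: floor space 8 + 10 + 7 + 4 = 29 ≤ 33, output 17 + 16 + 16 + 14 = 63.
mill + punch + router + press: floor space 14 + 8 + 7 + 4 = 33 ≤ 33, output 9 + 17 + 16 + 14 = 56.
Best is punch, lathe, router, and press with total output 63.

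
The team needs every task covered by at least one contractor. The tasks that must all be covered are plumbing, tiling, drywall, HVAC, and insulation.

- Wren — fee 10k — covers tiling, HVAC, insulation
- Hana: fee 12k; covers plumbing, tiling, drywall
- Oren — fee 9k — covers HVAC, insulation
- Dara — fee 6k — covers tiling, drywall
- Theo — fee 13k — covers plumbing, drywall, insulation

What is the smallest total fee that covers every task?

The greedy cost-per-new-task heuristic would pick Dara, Oren, and Hana for 27, but a cheaper cover exists.
Choose Hana and Oren: together they cover plumbing, tiling, drywall, HVAC, insulation — every task.
Total fee: 12 + 9 = 21.
No cover costs less than 21.

21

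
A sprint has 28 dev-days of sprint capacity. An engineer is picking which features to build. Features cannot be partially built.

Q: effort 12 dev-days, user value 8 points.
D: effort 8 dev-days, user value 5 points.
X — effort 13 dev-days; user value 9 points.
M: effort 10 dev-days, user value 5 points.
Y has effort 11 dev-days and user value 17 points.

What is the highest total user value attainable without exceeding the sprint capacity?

26

X + Y: effort 13 + 11 = 24 ≤ 28, user value 9 + 17 = 26.
Q + Y: effort 12 + 11 = 23 ≤ 28, user value 8 + 17 = 25.
Best is X and Y with total user value 26.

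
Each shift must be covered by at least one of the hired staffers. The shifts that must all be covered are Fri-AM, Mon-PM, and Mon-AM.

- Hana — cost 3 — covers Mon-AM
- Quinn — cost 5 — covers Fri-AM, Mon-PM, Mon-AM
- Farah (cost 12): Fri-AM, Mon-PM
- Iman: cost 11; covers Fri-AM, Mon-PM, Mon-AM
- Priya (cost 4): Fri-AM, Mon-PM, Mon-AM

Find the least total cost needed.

4

Priya alone covers Fri-AM, Mon-PM, Mon-AM — every shift.
Total cost: 4.
No cover costs less than 4.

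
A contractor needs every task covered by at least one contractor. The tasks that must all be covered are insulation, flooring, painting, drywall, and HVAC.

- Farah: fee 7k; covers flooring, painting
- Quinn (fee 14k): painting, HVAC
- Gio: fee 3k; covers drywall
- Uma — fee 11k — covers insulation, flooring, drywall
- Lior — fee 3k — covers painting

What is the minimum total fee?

This is an integer covering problem.
The greedy cost-per-new-task heuristic would pick Gio, Lior, Uma, and Quinn for 31, but a cheaper cover exists.
Choose Quinn and Uma: together they cover insulation, flooring, painting, drywall, HVAC — every task.
Total fee: 14 + 11 = 25.
No cover costs less than 25.

25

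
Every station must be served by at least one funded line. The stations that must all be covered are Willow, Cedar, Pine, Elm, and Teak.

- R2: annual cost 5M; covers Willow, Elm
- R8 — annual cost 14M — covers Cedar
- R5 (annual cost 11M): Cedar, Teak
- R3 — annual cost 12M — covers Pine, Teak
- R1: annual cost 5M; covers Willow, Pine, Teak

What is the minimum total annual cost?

21

Choose R2, R5, and R1: together they cover Willow, Cedar, Pine, Elm, Teak — every station.
Total annual cost: 5 + 11 + 5 = 21.
No cover costs less than 21.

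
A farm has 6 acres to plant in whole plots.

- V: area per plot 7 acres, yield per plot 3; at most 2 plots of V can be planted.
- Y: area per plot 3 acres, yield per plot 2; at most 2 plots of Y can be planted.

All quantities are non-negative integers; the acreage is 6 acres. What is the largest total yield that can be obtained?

2×Y: area 6 ≤ 6, yield 2·2 = 4.
1×Y: area 3 ≤ 6, yield 1·2 = 2.
Best is 4.

4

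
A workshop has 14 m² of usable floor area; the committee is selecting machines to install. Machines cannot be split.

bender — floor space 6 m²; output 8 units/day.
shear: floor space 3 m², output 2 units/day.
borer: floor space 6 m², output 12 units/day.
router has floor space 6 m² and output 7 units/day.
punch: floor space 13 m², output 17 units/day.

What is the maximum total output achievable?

20

This is an integer program with binary decision variables.
Take bender and borer: floor space 6 + 6 = 12 ≤ 14, output 8 + 12 = 20.
No other feasible combination does better.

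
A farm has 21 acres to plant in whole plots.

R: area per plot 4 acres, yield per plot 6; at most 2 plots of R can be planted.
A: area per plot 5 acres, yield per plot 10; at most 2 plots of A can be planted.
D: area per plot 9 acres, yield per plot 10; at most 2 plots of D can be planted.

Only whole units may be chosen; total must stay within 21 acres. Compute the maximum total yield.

2×A and 1×D: area 19 ≤ 21, yield 2·10 + 1·10 = 30.
2×R and 2×A: area 18 ≤ 21, yield 2·6 + 2·10 = 32.
Best is 32.

32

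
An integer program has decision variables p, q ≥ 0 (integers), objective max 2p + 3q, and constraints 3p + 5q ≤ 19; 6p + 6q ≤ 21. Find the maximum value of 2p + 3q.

The continuous relaxation peaks at (0, 3.5) with value 10.50; rounding to a feasible lattice point costs some objective.
(p,q)=(0,3): 3·0+5·3=15≤19, 6·0+6·3=18≤21, objective 9.
(p,q)=(1,2): 3·1+5·2=13≤19, 6·1+6·2=18≤21, objective 8.
(p,q)=(0,2): 3·0+5·2=10≤19, 6·0+6·2=12≤21, objective 6.
No feasible integer point exceeds 9.

9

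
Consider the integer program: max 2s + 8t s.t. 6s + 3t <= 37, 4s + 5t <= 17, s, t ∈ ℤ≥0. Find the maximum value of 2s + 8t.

24

Relaxing integrality, the LP optimum is 27.20 at (s,t) = (0, 3.4), which is not an integer point.
(s,t)=(0,3): 6·0+3·3=9≤37, 4·0+5·3=15≤17, objective 24.
(s,t)=(1,2): 6·1+3·2=12≤37, 4·1+5·2=14≤17, objective 18.
(s,t)=(0,2): 6·0+3·2=6≤37, 4·0+5·2=10≤17, objective 16.
The best lattice point is (0,3), giving 24.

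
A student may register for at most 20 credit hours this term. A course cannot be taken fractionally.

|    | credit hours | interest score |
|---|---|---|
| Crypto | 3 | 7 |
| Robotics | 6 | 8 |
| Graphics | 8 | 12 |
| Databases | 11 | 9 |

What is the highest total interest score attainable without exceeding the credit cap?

This is an integer program with binary decision variables.
Allowing fractional choices, the relaxed optimum would be about 29.5, but courses are indivisible.
Crypto + Robotics + Databases: credit hours 3 + 6 + 11 = 20 ≤ 20, interest score 7 + 8 + 9 = 24.
Crypto + Robotics + Graphics: credit hours 3 + 6 + 8 = 17 ≤ 20, interest score 7 + 8 + 12 = 27.
Graphics + Databases: credit hours 8 + 11 = 19 ≤ 20, interest score 12 + 9 = 21.
Best is Crypto, Robotics, and Graphics with total interest score 27.

27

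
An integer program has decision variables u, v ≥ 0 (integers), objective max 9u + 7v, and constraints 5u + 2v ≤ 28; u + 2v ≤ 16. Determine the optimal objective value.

The continuous relaxation peaks at (3, 6.5) with value 72.50; rounding to a feasible lattice point costs some objective.
(u,v)=(3,6): 5·3+2·6=27≤28, 1·3+2·6=15≤16, objective 69.
(u,v)=(2,7): 5·2+2·7=24≤28, 1·2+2·7=16≤16, objective 67.
(u,v)=(3,5): 5·3+2·5=25≤28, 1·3+2·5=13≤16, objective 62.
(u,v)=(2,6): 5·2+2·6=22≤28, 1·2+2·6=14≤16, objective 60.
Maximum is 69 at (u,v)=(3,6).

69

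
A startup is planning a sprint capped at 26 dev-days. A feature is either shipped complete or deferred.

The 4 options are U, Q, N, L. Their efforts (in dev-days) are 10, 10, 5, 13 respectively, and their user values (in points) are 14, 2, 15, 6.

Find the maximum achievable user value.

This is a 0-1 knapsack instance.
Allowing fractional choices, the relaxed optimum would be about 34.1, but features are indivisible.
U + Q + N: effort 10 + 10 + 5 = 25 ≤ 26, user value 14 + 2 + 15 = 31.
U + N: effort 10 + 5 = 15 ≤ 26, user value 14 + 15 = 29.
N + L: effort 5 + 13 = 18 ≤ 26, user value 15 + 6 = 21.
Best is U, Q, and N with total user value 31.

31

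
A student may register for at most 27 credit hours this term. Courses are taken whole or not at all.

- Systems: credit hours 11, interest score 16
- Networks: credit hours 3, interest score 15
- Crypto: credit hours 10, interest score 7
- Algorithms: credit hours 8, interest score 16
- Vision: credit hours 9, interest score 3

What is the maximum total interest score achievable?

47

Treat it as a binary knapsack problem.
Systems + Networks + Algorithms: credit hours 11 + 3 + 8 = 22 ≤ 27, interest score 16 + 15 + 16 = 47.
Networks + Crypto + Algorithms: credit hours 3 + 10 + 8 = 21 ≤ 27, interest score 15 + 7 + 16 = 38.
Best is Systems, Networks, and Algorithms with total interest score 47.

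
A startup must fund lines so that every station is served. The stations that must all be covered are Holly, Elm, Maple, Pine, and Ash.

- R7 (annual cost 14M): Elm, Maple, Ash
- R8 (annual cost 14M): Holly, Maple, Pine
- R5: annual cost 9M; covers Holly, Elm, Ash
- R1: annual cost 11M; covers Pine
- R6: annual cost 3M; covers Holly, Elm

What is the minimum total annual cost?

23

This is a weighted set-cover instance.
Choose R8 and R5: together they cover Holly, Elm, Maple, Pine, Ash — every station.
Total annual cost: 14 + 9 = 23.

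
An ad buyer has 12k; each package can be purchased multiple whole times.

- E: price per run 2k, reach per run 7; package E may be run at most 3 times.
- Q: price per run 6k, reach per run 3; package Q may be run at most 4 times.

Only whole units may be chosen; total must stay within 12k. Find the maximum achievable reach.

24

3×E: price 6 ≤ 12, reach 3·7 = 21.
3×E and 1×Q: price 12 ≤ 12, reach 3·7 + 1·3 = 24.
Best is 24.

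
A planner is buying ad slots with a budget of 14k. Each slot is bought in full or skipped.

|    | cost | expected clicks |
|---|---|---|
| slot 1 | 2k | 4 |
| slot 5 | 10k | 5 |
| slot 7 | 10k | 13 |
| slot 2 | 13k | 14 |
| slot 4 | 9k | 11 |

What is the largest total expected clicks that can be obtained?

17

slot 1 + slot 7: cost 2 + 10 = 12 ≤ 14, expected clicks 4 + 13 = 17.
slot 1 + slot 4: cost 2 + 9 = 11 ≤ 14, expected clicks 4 + 11 = 15.
slot 2: cost 13 ≤ 14, expected clicks 14.
Best is slot 1 and slot 7 with total expected clicks 17.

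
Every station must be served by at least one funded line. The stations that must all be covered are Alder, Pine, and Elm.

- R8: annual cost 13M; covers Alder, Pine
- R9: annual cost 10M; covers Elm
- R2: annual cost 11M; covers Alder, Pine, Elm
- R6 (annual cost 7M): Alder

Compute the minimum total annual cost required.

11

R2 alone covers Alder, Pine, Elm — every station.
Total annual cost: 11.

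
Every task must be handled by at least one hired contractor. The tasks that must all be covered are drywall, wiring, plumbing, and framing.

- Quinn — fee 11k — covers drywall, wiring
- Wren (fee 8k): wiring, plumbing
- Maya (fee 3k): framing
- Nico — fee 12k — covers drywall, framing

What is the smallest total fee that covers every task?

20

This is a weighted set-cover instance.
The greedy cost-per-new-task heuristic would pick Maya, Wren, and Quinn for 22, but a cheaper cover exists.
Choose Wren and Nico: together they cover drywall, wiring, plumbing, framing — every task.
Total fee: 8 + 12 = 20.
No cover costs less than 20.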